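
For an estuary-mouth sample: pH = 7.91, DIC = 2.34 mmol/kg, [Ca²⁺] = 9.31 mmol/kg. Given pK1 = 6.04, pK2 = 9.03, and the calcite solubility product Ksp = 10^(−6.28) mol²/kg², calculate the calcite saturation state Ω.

Ω = 2.89

α₂ = 1 / (1 + [H⁺]/K2 + [H⁺]²/(K1K2)) = 1 / (1 + 10^+1.12 + 10^-0.75)
   = 1 / (1 + 13.183 + 0.17783) = 1/14.360 = 0.06964
[CO3²⁻] = α₂ × DIC = 0.06964 × 2.34 = 0.1629 mmol/kg
Ksp = 10^(−6.28) = 5.248×10^-7
Ω = [Ca²⁺][CO3²⁻]/Ksp = (9.31×10^-3)(1.629×10^-4) / 5.248×10^-7 = 2.89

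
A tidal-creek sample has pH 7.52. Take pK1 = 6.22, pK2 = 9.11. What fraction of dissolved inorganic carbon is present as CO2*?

α₀ = 0.0466

α₀ = 1 / (1 + K1/[H⁺] + K1K2/[H⁺]²) = 1 / (1 + 10^+1.30 + 10^-0.29)
   = 1 / (1 + 19.953 + 0.51286) = 1/21.465 = 0.04659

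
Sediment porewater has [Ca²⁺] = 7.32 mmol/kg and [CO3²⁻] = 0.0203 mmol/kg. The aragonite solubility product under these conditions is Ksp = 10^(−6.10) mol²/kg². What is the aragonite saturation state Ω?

Ksp = 10^(−6.10) = 7.943×10^-7
Ω = [Ca²⁺][CO3²⁻]/Ksp = (7.32×10^-3)(0.0203×10^-3) / 7.943×10^-7 = 0.187

Ω = 0.187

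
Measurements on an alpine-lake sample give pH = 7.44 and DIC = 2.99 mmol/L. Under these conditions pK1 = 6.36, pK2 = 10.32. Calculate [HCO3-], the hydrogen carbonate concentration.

α₁ = 1 / (1 + [H⁺]/K1 + K2/[H⁺]) = 1 / (1 + 10^-1.08 + 10^-2.88)
   = 1 / (1 + 0.083176 + 0.0013183) = 1/1.0845 = 0.9221
[HCO3⁻] = α₁ × DIC = 0.9221 × 2.99 = 2.76 mmol/L

[HCO3⁻] = 2.76 mmol/L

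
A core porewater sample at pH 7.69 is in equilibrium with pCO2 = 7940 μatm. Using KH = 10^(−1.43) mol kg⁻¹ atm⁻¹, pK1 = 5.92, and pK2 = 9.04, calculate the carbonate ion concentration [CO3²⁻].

[CO2*] = KH · pCO2 = 10^(−1.43) × 7940×10^-6 = 2.950×10^-4 mol/kg
α₀ = 1/(1 + K1/[H⁺] + K1K2/[H⁺]²) = 1/(1 + 10^+1.77 + 10^+0.42) = 0.01600
DIC = [CO2*]/α₀ = 2.950×10^-4 / 0.01600 = 18.44 mmol/kg
[CO3²⁻] = α₂·DIC; α₂ = 0.04207, so [CO3²⁻] = 0.04207 × 18.44 = 0.776 mmol/kg

[CO3²⁻] = 0.776 mmol/kg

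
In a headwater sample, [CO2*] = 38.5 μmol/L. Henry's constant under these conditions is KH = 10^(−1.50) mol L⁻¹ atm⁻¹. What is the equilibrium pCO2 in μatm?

KH = 10^(−1.50) = 3.162×10^-2 mol L⁻¹ atm⁻¹
pCO2 = [CO2*]/KH = 38.5×10^-6 / 3.162×10^-2 = 1.22×10^-3 atm = 1220 μatm

pCO2 = 1220 μatm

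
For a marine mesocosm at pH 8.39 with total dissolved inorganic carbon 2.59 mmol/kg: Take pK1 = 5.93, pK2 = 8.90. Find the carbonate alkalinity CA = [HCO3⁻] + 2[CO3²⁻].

CA = 3.19 mmol/kg

CA = [HCO3⁻] + 2[CO3²⁻] = (α₁ + 2α₂)·DIC
At pH 8.39: [H⁺]/K1 = 10^-2.46 = 0.0034674, K2/[H⁺] = 10^-0.51 = 0.30903
α₁ = 1/(1 + 0.0034674 + 0.30903) = 1/1.3125 = 0.7619; α₂ = α₁·K2/[H⁺] = 0.2355
α₁ + 2α₂ = 1.2328
CA = 1.2328 × 2.59 = 3.19 mmol/kg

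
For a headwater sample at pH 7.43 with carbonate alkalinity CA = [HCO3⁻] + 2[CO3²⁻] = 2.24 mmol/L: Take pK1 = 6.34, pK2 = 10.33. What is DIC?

DIC = 2.42 mmol/L

CA = [HCO3⁻] + 2[CO3²⁻] = (α₁ + 2α₂)·DIC
At pH 7.43: [H⁺]/K1 = 10^-1.09 = 0.081283, K2/[H⁺] = 10^-2.90 = 0.0012589
α₁ = 1/(1 + 0.081283 + 0.0012589) = 1/1.0825 = 0.9238; α₂ = α₁·K2/[H⁺] = 0.001163
α₁ + 2α₂ = 0.9261
DIC = CA / (α₁ + 2α₂) = 2.24 / 0.9261 = 2.42 mmol/L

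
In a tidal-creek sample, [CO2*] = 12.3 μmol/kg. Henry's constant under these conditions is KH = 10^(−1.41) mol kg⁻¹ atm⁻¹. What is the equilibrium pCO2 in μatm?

pCO2 = 316 μatm

KH = 10^(−1.41) = 3.890×10^-2 mol kg⁻¹ atm⁻¹
pCO2 = [CO2*]/KH = 12.3×10^-6 / 3.890×10^-2 = 3.16×10^-4 atm = 316 μatm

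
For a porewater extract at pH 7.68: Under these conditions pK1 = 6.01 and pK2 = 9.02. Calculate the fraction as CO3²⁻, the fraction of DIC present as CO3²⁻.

α₂ = 1 / (1 + [H⁺]/K2 + [H⁺]²/(K1K2)) = 1 / (1 + 10^+1.34 + 10^-0.33)
   = 1 / (1 + 21.878 + 0.46774) = 1/23.345 = 0.04284

α₂ = 0.0428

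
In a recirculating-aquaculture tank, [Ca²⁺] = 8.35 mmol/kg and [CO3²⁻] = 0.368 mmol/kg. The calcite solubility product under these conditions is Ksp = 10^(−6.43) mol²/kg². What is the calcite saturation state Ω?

Ksp = 10^(−6.43) = 3.715×10^-7
Ω = [Ca²⁺][CO3²⁻]/Ksp = (8.35×10^-3)(0.368×10^-3) / 3.715×10^-7 = 8.27

Ω = 8.27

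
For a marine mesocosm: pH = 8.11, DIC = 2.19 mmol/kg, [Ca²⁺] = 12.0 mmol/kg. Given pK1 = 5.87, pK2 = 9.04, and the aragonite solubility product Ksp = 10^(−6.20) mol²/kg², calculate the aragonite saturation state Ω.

α₂ = 1 / (1 + [H⁺]/K2 + [H⁺]²/(K1K2)) = 1 / (1 + 10^+0.93 + 10^-1.31)
   = 1 / (1 + 8.5114 + 0.048978) = 1/9.5604 = 0.1046
[CO3²⁻] = α₂ × DIC = 0.1046 × 2.19 = 0.2291 mmol/kg
Ksp = 10^(−6.20) = 6.310×10^-7
Ω = [Ca²⁺][CO3²⁻]/Ksp = (12.0×10^-3)(2.291×10^-4) / 6.310×10^-7 = 4.36

Ω = 4.36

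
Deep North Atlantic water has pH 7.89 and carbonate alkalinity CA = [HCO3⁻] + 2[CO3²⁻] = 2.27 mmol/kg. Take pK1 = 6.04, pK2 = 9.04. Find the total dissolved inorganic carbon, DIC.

CA = [HCO3⁻] + 2[CO3²⁻] = (α₁ + 2α₂)·DIC
At pH 7.89: [H⁺]/K1 = 10^-1.85 = 0.014125, K2/[H⁺] = 10^-1.15 = 0.070795
α₁ = 1/(1 + 0.014125 + 0.070795) = 1/1.0849 = 0.9217; α₂ = α₁·K2/[H⁺] = 0.06525
α₁ + 2α₂ = 1.0522
DIC = CA / (α₁ + 2α₂) = 2.27 / 1.0522 = 2.16 mmol/kg

DIC = 2.16 mmol/kg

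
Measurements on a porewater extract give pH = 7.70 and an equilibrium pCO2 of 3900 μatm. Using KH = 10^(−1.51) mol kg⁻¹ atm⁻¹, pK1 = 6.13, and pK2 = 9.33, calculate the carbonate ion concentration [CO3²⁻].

[CO2*] = KH · pCO2 = 10^(−1.51) × 3900×10^-6 = 1.205×10^-4 mol/kg
α₀ = 1/(1 + K1/[H⁺] + K1K2/[H⁺]²) = 1/(1 + 10^+1.57 + 10^-0.06) = 0.02562
DIC = [CO2*]/α₀ = 1.205×10^-4 / 0.02562 = 4.703 mmol/kg
[CO3²⁻] = α₂·DIC; α₂ = 0.02232, so [CO3²⁻] = 0.02232 × 4.703 = 0.105 mmol/kg

[CO3²⁻] = 0.105 mmol/kg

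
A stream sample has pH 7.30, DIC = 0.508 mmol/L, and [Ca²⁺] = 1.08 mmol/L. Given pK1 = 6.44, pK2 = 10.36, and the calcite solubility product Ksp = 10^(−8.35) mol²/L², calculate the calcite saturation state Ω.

Ω = 0.0939

α₂ = 1 / (1 + [H⁺]/K2 + [H⁺]²/(K1K2)) = 1 / (1 + 10^+3.06 + 10^+2.20)
   = 1 / (1 + 1148.2 + 158.49) = 1/1307.6 = 0.0007647
[CO3²⁻] = α₂ × DIC = 0.0007647 × 0.508 = 0.0003885 mmol/L = 0.3885 μmol/L
Ksp = 10^(−8.35) = 4.467×10^-9
Ω = [Ca²⁺][CO3²⁻]/Ksp = (1.08×10^-3)(3.885×10^-7) / 4.467×10^-9 = 0.0939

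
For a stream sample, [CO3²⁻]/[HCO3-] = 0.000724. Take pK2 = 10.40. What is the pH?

pH = 7.26

From K2 = [H⁺][CO3²⁻]/[HCO3-]:  pH = pK2 + log₁₀([CO3²⁻]/[HCO3-])
log₁₀(0.000724) = -3.140
pH = 10.40 + (-3.140) = 7.26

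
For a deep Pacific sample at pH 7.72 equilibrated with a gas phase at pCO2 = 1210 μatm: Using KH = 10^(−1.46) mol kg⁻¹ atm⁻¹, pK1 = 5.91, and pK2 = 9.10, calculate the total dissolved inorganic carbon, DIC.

[CO2*] = KH · pCO2 = 10^(−1.46) × 1210×10^-6 = 4.196×10^-5 mol/kg
α₀ = 1/(1 + K1/[H⁺] + K1K2/[H⁺]²) = 1/(1 + 10^+1.81 + 10^+0.43) = 0.01465
DIC = [CO2*]/α₀ = 4.196×10^-5 / 0.01465 = 2.86 mmol/kg

DIC = 2.86 mmol/kg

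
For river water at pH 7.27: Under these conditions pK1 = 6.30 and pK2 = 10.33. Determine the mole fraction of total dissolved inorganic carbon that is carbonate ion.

α₂ = 0.000786

α₂ = 1 / (1 + [H⁺]/K2 + [H⁺]²/(K1K2)) = 1 / (1 + 10^+3.06 + 10^+2.09)
   = 1 / (1 + 1148.2 + 123.03) = 1/1272.2 = 0.0007861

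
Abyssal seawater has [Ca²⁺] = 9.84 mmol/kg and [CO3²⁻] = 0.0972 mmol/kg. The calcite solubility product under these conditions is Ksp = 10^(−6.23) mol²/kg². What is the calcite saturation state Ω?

Ksp = 10^(−6.23) = 5.888×10^-7
Ω = [Ca²⁺][CO3²⁻]/Ksp = (9.84×10^-3)(0.0972×10^-3) / 5.888×10^-7 = 1.62

Ω = 1.62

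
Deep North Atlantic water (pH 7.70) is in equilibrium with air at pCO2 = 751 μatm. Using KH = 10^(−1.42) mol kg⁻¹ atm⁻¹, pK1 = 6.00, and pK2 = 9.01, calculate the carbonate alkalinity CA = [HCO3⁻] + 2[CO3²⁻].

[CO2*] = KH · pCO2 = 10^(−1.42) × 751×10^-6 = 2.855×10^-5 mol/kg
α₀ = 1/(1 + K1/[H⁺] + K1K2/[H⁺]²) = 1/(1 + 10^+1.70 + 10^+0.39) = 0.01867
DIC = [CO2*]/α₀ = 2.855×10^-5 / 0.01867 = 1.530 mmol/kg
CA = (α₁ + 2α₂)·DIC = (0.9355 + 2×0.04582) × 1.530 = 1.57 mmol/kg

CA = 1.57 mmol/kg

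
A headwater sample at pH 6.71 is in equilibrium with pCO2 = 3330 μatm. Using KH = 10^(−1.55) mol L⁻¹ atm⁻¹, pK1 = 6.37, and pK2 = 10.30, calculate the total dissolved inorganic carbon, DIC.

DIC = 0.299 mmol/L

[CO2*] = KH · pCO2 = 10^(−1.55) × 3330×10^-6 = 9.385×10^-5 mol/L
α₀ = 1/(1 + K1/[H⁺] + K1K2/[H⁺]²) = 1/(1 + 10^+0.34 + 10^-3.25) = 0.3136
DIC = [CO2*]/α₀ = 9.385×10^-5 / 0.3136 = 0.299 mmol/L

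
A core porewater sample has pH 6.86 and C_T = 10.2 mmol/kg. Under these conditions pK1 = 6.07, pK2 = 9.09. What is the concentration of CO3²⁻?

[CO3²⁻] = 0.0514 mmol/kg

α₂ = 1 / (1 + [H⁺]/K2 + [H⁺]²/(K1K2)) = 1 / (1 + 10^+2.23 + 10^+1.44)
   = 1 / (1 + 169.82 + 27.542) = 1/198.37 = 0.005041
[CO3²⁻] = α₂ × DIC = 0.005041 × 10.2 = 0.0514 mmol/kg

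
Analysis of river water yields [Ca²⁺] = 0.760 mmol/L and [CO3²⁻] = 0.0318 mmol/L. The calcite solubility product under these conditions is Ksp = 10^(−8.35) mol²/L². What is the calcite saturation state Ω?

Ω = 5.41

Ksp = 10^(−8.35) = 4.467×10^-9
Ω = [Ca²⁺][CO3²⁻]/Ksp = (0.760×10^-3)(0.0318×10^-3) / 4.467×10^-9 = 5.41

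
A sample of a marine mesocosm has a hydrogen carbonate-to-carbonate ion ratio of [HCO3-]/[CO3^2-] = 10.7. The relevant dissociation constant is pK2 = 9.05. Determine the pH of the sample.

From K2 = [H⁺][CO3^2-]/[HCO3-]:  pH = pK2 − log₁₀([HCO3-]/[CO3^2-])
log₁₀(10.7) = +1.029
pH = 9.05 − (+1.029) = 8.02

pH = 8.02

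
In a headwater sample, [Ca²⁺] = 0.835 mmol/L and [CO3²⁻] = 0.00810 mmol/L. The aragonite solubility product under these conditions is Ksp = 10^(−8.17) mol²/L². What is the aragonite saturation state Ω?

Ksp = 10^(−8.17) = 6.761×10^-9
Ω = [Ca²⁺][CO3²⁻]/Ksp = (0.835×10^-3)(0.00810×10^-3) / 6.761×10^-9 = 1.00

Ω = 1.00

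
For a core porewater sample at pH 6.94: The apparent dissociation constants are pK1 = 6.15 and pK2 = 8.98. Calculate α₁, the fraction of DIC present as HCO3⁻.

α₁ = 1 / (1 + [H⁺]/K1 + K2/[H⁺]) = 1 / (1 + 10^-0.79 + 10^-2.04)
   = 1 / (1 + 0.16218 + 0.0091201) = 1/1.1713 = 0.8538

α₁ = 0.854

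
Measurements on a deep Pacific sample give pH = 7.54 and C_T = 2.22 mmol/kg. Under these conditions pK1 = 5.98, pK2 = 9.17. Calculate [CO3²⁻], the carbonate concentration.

α₂ = 1 / (1 + [H⁺]/K2 + [H⁺]²/(K1K2)) = 1 / (1 + 10^+1.63 + 10^+0.07)
   = 1 / (1 + 42.658 + 1.1749) = 1/44.833 = 0.02231
[CO3²⁻] = α₂ × DIC = 0.02231 × 2.22 = 0.0495 mmol/kg

[CO3²⁻] = 0.0495 mmol/kg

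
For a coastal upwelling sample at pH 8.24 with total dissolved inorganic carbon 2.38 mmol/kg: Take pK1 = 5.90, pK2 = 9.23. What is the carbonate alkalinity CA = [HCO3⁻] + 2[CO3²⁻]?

CA = 2.59 mmol/kg

CA = [HCO3⁻] + 2[CO3²⁻] = (α₁ + 2α₂)·DIC
At pH 8.24: [H⁺]/K1 = 10^-2.34 = 0.0045709, K2/[H⁺] = 10^-0.99 = 0.10233
α₁ = 1/(1 + 0.0045709 + 0.10233) = 1/1.1069 = 0.9034; α₂ = α₁·K2/[H⁺] = 0.09245
α₁ + 2α₂ = 1.0883
CA = 1.0883 × 2.38 = 2.59 mmol/kg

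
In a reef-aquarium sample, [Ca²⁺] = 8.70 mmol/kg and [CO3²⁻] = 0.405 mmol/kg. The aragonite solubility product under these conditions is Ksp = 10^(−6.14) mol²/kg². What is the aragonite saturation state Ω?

Ω = 4.86

Ksp = 10^(−6.14) = 7.244×10^-7
Ω = [Ca²⁺][CO3²⁻]/Ksp = (8.70×10^-3)(0.405×10^-3) / 7.244×10^-7 = 4.86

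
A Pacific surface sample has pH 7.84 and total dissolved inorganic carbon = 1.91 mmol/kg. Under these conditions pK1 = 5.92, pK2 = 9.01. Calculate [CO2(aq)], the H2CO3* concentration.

[CO2*] = 0.0213 mmol/kg

α₀ = 1 / (1 + K1/[H⁺] + K1K2/[H⁺]²) = 1 / (1 + 10^+1.92 + 10^+0.75)
   = 1 / (1 + 83.176 + 5.6234) = 1/89.800 = 0.01114
[CO2*] = α₀ × DIC = 0.01114 × 1.91 = 0.0213 mmol/kg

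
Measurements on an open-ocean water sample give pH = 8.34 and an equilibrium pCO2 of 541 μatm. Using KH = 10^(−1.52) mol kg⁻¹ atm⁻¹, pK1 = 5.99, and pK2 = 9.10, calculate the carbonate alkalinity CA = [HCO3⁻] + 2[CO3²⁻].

[CO2*] = KH · pCO2 = 10^(−1.52) × 541×10^-6 = 1.634×10^-5 mol/kg
α₀ = 1/(1 + K1/[H⁺] + K1K2/[H⁺]²) = 1/(1 + 10^+2.35 + 10^+1.59) = 0.003791
DIC = [CO2*]/α₀ = 1.634×10^-5 / 0.003791 = 4.310 mmol/kg
CA = (α₁ + 2α₂)·DIC = (0.8487 + 2×0.1475) × 4.310 = 4.93 mmol/kg

CA = 4.93 mmol/kg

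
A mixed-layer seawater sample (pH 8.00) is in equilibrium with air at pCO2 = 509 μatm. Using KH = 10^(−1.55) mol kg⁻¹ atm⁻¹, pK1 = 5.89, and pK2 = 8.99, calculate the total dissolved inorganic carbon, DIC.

[CO2*] = KH · pCO2 = 10^(−1.55) × 509×10^-6 = 1.435×10^-5 mol/kg
α₀ = 1/(1 + K1/[H⁺] + K1K2/[H⁺]²) = 1/(1 + 10^+2.11 + 10^+1.12) = 0.006993
DIC = [CO2*]/α₀ = 1.435×10^-5 / 0.006993 = 2.05 mmol/kg

DIC = 2.05 mmol/kg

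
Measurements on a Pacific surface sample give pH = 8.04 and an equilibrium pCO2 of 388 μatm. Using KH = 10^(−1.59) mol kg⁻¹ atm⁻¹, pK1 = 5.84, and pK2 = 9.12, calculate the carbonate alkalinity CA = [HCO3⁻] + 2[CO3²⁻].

CA = 1.84 mmol/kg

[CO2*] = KH · pCO2 = 10^(−1.59) × 388×10^-6 = 9.973×10^-6 mol/kg
α₀ = 1/(1 + K1/[H⁺] + K1K2/[H⁺]²) = 1/(1 + 10^+2.20 + 10^+1.12) = 0.005791
DIC = [CO2*]/α₀ = 9.973×10^-6 / 0.005791 = 1.722 mmol/kg
CA = (α₁ + 2α₂)·DIC = (0.9179 + 2×0.07634) × 1.722 = 1.84 mmol/kg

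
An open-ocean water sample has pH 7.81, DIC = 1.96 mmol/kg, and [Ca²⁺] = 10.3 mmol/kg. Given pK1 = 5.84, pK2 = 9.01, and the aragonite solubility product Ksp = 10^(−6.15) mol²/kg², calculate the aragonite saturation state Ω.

α₂ = 1 / (1 + [H⁺]/K2 + [H⁺]²/(K1K2)) = 1 / (1 + 10^+1.20 + 10^-0.77)
   = 1 / (1 + 15.849 + 0.16982) = 1/17.019 = 0.05876
[CO3²⁻] = α₂ × DIC = 0.05876 × 1.96 = 0.1152 mmol/kg
Ksp = 10^(−6.15) = 7.079×10^-7
Ω = [Ca²⁺][CO3²⁻]/Ksp = (10.3×10^-3)(1.152×10^-4) / 7.079×10^-7 = 1.68

Ω = 1.68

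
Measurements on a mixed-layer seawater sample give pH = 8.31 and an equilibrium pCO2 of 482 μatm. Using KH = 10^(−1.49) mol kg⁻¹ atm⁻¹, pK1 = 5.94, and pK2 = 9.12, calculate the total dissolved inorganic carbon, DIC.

DIC = 4.24 mmol/kg

[CO2*] = KH · pCO2 = 10^(−1.49) × 482×10^-6 = 1.560×10^-5 mol/kg
α₀ = 1/(1 + K1/[H⁺] + K1K2/[H⁺]²) = 1/(1 + 10^+2.37 + 10^+1.56) = 0.003680
DIC = [CO2*]/α₀ = 1.560×10^-5 / 0.003680 = 4.24 mmol/kg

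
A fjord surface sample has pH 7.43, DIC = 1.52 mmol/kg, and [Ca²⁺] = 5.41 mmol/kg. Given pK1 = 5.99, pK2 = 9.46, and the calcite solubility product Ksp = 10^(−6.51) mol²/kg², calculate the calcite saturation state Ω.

α₂ = 1 / (1 + [H⁺]/K2 + [H⁺]²/(K1K2)) = 1 / (1 + 10^+2.03 + 10^+0.59)
   = 1 / (1 + 107.15 + 3.8905) = 1/112.04 = 0.008925
[CO3²⁻] = α₂ × DIC = 0.008925 × 1.52 = 0.01357 mmol/kg = 13.57 μmol/kg
Ksp = 10^(−6.51) = 3.090×10^-7
Ω = [Ca²⁺][CO3²⁻]/Ksp = (5.41×10^-3)(1.357×10^-5) / 3.090×10^-7 = 0.237

Ω = 0.237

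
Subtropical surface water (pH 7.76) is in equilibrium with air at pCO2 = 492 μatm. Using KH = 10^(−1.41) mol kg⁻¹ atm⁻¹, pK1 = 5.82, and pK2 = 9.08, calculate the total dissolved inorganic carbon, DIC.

[CO2*] = KH · pCO2 = 10^(−1.41) × 492×10^-6 = 1.914×10^-5 mol/kg
α₀ = 1/(1 + K1/[H⁺] + K1K2/[H⁺]²) = 1/(1 + 10^+1.94 + 10^+0.62) = 0.01084
DIC = [CO2*]/α₀ = 1.914×10^-5 / 0.01084 = 1.77 mmol/kg

DIC = 1.77 mmol/kg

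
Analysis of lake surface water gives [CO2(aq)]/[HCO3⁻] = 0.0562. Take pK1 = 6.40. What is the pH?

From K1 = [H⁺][HCO3⁻]/[CO2(aq)]:  pH = pK1 − log₁₀([CO2(aq)]/[HCO3⁻])
log₁₀(0.0562) = -1.250
pH = 6.40 − (-1.250) = 7.65

pH = 7.65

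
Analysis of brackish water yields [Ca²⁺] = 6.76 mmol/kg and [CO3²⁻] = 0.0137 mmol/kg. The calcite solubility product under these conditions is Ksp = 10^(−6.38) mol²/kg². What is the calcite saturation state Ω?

Ksp = 10^(−6.38) = 4.169×10^-7
Ω = [Ca²⁺][CO3²⁻]/Ksp = (6.76×10^-3)(0.0137×10^-3) / 4.169×10^-7 = 0.222

Ω = 0.222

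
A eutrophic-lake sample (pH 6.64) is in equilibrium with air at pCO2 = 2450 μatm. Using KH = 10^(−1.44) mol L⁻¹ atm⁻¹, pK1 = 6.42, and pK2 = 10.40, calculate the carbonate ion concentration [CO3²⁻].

[CO3²⁻] = 0.0257 μmol/L

[CO2*] = KH · pCO2 = 10^(−1.44) × 2450×10^-6 = 8.895×10^-5 mol/L
α₀ = 1/(1 + K1/[H⁺] + K1K2/[H⁺]²) = 1/(1 + 10^+0.22 + 10^-3.54) = 0.3760
DIC = [CO2*]/α₀ = 8.895×10^-5 / 0.3760 = 0.2366 mmol/L
[CO3²⁻] = α₂·DIC; α₂ = 0.0001084, so [CO3²⁻] = 0.0001084 × 0.2366 = 2.57×10^-5 mmol/L = 0.0257 μmol/L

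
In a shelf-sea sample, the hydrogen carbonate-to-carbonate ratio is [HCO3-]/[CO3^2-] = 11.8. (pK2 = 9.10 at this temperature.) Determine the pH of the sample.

From K2 = [H⁺][CO3^2-]/[HCO3-]:  pH = pK2 − log₁₀([HCO3-]/[CO3^2-])
log₁₀(11.8) = +1.072
pH = 9.10 − (+1.072) = 8.03

pH = 8.03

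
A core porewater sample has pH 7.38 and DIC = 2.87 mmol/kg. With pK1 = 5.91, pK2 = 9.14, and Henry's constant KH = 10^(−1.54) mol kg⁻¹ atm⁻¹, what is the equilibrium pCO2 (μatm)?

pCO2 = 3210 μatm

α₀ = 1 / (1 + K1/[H⁺] + K1K2/[H⁺]²) = 1 / (1 + 10^+1.47 + 10^-0.29)
   = 1 / (1 + 29.512 + 0.51286) = 1/31.025 = 0.03223
[CO2*] = α₀ × DIC = 0.03223 × 2.87 = 0.09251 mmol/kg
pCO2 = [CO2*]/KH = 9.251×10^-5 / 2.884×10^-2 = 3210 μatm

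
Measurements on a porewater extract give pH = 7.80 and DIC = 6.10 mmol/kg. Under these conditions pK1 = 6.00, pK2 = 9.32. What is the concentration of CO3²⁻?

α₂ = 1 / (1 + [H⁺]/K2 + [H⁺]²/(K1K2)) = 1 / (1 + 10^+1.52 + 10^-0.28)
   = 1 / (1 + 33.113 + 0.52481) = 1/34.638 = 0.02887
[CO3²⁻] = α₂ × DIC = 0.02887 × 6.10 = 0.176 mmol/kg

[CO3²⁻] = 0.176 mmol/kg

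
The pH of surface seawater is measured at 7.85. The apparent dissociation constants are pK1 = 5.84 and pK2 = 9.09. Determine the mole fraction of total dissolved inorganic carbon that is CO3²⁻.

α₂ = 1 / (1 + [H⁺]/K2 + [H⁺]²/(K1K2)) = 1 / (1 + 10^+1.24 + 10^-0.77)
   = 1 / (1 + 17.378 + 0.16982) = 1/18.548 = 0.05391

α₂ = 0.0539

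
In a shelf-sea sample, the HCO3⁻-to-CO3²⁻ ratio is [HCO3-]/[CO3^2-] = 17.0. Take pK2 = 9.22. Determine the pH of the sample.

pH = 7.99

From K2 = [H⁺][CO3^2-]/[HCO3-]:  pH = pK2 − log₁₀([HCO3-]/[CO3^2-])
log₁₀(17.0) = +1.230
pH = 9.22 − (+1.230) = 7.99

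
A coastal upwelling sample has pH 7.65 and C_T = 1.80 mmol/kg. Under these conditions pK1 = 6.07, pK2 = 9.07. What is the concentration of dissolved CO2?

[CO2*] = 0.0445 mmol/kg

α₀ = 1 / (1 + K1/[H⁺] + K1K2/[H⁺]²) = 1 / (1 + 10^+1.58 + 10^+0.16)
   = 1 / (1 + 38.019 + 1.4454) = 1/40.464 = 0.02471
[CO2*] = α₀ × DIC = 0.02471 × 1.80 = 0.0445 mmol/kg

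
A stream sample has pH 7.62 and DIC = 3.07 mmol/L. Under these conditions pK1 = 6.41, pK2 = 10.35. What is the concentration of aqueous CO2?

[CO2*] = 0.178 mmol/L

α₀ = 1 / (1 + K1/[H⁺] + K1K2/[H⁺]²) = 1 / (1 + 10^+1.21 + 10^-1.52)
   = 1 / (1 + 16.218 + 0.030200) = 1/17.248 = 0.05798
[CO2*] = α₀ × DIC = 0.05798 × 3.07 = 0.178 mmol/L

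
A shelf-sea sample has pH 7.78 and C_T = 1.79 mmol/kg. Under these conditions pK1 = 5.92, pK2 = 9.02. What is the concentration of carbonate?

α₂ = 1 / (1 + [H⁺]/K2 + [H⁺]²/(K1K2)) = 1 / (1 + 10^+1.24 + 10^-0.62)
   = 1 / (1 + 17.378 + 0.23988) = 1/18.618 = 0.05371
[CO3²⁻] = α₂ × DIC = 0.05371 × 1.79 = 0.0961 mmol/kg

[CO3²⁻] = 0.0961 mmol/kg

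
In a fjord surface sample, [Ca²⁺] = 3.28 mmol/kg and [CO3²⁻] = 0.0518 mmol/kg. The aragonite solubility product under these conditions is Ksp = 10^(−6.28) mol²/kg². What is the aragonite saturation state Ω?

Ksp = 10^(−6.28) = 5.248×10^-7
Ω = [Ca²⁺][CO3²⁻]/Ksp = (3.28×10^-3)(0.0518×10^-3) / 5.248×10^-7 = 0.324

Ω = 0.324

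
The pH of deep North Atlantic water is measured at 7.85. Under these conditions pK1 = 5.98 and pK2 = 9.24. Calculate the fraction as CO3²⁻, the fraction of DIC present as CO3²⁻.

α₂ = 0.0386

α₂ = 1 / (1 + [H⁺]/K2 + [H⁺]²/(K1K2)) = 1 / (1 + 10^+1.39 + 10^-0.48)
   = 1 / (1 + 24.547 + 0.33113) = 1/25.878 = 0.03864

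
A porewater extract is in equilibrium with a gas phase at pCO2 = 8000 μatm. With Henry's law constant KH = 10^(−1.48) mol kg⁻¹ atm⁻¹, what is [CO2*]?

KH = 10^(−1.48) = 3.311×10^-2 mol kg⁻¹ atm⁻¹
[CO2*] = KH · pCO2 = 3.311×10^-2 × 8000×10^-6 atm = 2.65×10^-4 mol/kg

[CO2*] = 265 μmol/kg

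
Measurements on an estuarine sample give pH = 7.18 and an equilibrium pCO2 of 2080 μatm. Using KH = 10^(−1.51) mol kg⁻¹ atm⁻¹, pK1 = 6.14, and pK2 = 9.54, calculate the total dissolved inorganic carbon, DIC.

[CO2*] = KH · pCO2 = 10^(−1.51) × 2080×10^-6 = 6.428×10^-5 mol/kg
α₀ = 1/(1 + K1/[H⁺] + K1K2/[H⁺]²) = 1/(1 + 10^+1.04 + 10^-1.32) = 0.08325
DIC = [CO2*]/α₀ = 6.428×10^-5 / 0.08325 = 0.772 mmol/kg

DIC = 0.772 mmol/kg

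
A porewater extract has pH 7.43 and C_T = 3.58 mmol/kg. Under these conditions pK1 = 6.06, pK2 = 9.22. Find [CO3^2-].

[CO3²⁻] = 0.0548 mmol/kg

α₂ = 1 / (1 + [H⁺]/K2 + [H⁺]²/(K1K2)) = 1 / (1 + 10^+1.79 + 10^+0.42)
   = 1 / (1 + 61.660 + 2.6303) = 1/65.290 = 0.01532
[CO3²⁻] = α₂ × DIC = 0.01532 × 3.58 = 0.0548 mmol/kg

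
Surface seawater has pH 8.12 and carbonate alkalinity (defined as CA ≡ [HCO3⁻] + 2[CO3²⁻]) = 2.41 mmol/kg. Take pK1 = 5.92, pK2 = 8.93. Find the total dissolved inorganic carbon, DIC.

DIC = 2.14 mmol/kg

CA = [HCO3⁻] + 2[CO3²⁻] = (α₁ + 2α₂)·DIC
At pH 8.12: [H⁺]/K1 = 10^-2.20 = 0.0063096, K2/[H⁺] = 10^-0.81 = 0.15488
α₁ = 1/(1 + 0.0063096 + 0.15488) = 1/1.1612 = 0.8612; α₂ = α₁·K2/[H⁺] = 0.1334
α₁ + 2α₂ = 1.1279
DIC = CA / (α₁ + 2α₂) = 2.41 / 1.1279 = 2.14 mmol/kg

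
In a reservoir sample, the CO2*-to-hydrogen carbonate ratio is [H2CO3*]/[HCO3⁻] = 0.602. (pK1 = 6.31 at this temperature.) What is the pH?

pH = 6.53

From K1 = [H⁺][HCO3⁻]/[H2CO3*]:  pH = pK1 − log₁₀([H2CO3*]/[HCO3⁻])
log₁₀(0.602) = -0.220
pH = 6.31 − (-0.220) = 6.53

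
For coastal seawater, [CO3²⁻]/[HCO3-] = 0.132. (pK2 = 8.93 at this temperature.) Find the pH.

pH = 8.05

From K2 = [H⁺][CO3²⁻]/[HCO3-]:  pH = pK2 + log₁₀([CO3²⁻]/[HCO3-])
log₁₀(0.132) = -0.879
pH = 8.93 + (-0.879) = 8.05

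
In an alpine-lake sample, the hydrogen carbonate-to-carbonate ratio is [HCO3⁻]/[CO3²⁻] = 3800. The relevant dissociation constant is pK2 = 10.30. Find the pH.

pH = 6.72

From K2 = [H⁺][CO3²⁻]/[HCO3⁻]:  pH = pK2 − log₁₀([HCO3⁻]/[CO3²⁻])
log₁₀(3800) = +3.580
pH = 10.30 − (+3.580) = 6.72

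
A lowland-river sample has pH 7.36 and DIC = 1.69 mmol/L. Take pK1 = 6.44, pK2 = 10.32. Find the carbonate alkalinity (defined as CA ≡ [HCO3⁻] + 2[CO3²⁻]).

CA = [HCO3⁻] + 2[CO3²⁻] = (α₁ + 2α₂)·DIC
At pH 7.36: [H⁺]/K1 = 10^-0.92 = 0.12023, K2/[H⁺] = 10^-2.96 = 0.0010965
α₁ = 1/(1 + 0.12023 + 0.0010965) = 1/1.1213 = 0.8918; α₂ = α₁·K2/[H⁺] = 0.0009778
α₁ + 2α₂ = 0.8938
CA = 0.8938 × 1.69 = 1.51 mmol/L

CA = 1.51 mmol/L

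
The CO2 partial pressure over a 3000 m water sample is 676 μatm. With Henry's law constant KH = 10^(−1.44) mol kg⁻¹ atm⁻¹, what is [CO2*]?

KH = 10^(−1.44) = 3.631×10^-2 mol kg⁻¹ atm⁻¹
[CO2*] = KH · pCO2 = 3.631×10^-2 × 676×10^-6 atm = 2.45×10^-5 mol/kg

[CO2*] = 24.5 μmol/kg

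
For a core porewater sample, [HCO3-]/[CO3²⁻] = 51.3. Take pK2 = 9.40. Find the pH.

From K2 = [H⁺][CO3²⁻]/[HCO3-]:  pH = pK2 − log₁₀([HCO3-]/[CO3²⁻])
log₁₀(51.3) = +1.710
pH = 9.40 − (+1.710) = 7.69

pH = 7.69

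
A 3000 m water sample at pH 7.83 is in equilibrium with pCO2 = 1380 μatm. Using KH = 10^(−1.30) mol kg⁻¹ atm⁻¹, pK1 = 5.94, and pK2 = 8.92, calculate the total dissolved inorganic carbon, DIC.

[CO2*] = KH · pCO2 = 10^(−1.30) × 1380×10^-6 = 6.916×10^-5 mol/kg
α₀ = 1/(1 + K1/[H⁺] + K1K2/[H⁺]²) = 1/(1 + 10^+1.89 + 10^+0.80) = 0.01177
DIC = [CO2*]/α₀ = 6.916×10^-5 / 0.01177 = 5.87 mmol/kg

DIC = 5.87 mmol/kg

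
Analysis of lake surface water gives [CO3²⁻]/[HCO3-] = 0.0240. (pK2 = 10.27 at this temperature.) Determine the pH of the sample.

pH = 8.65

From K2 = [H⁺][CO3²⁻]/[HCO3-]:  pH = pK2 + log₁₀([CO3²⁻]/[HCO3-])
log₁₀(0.0240) = -1.620
pH = 10.27 + (-1.620) = 8.65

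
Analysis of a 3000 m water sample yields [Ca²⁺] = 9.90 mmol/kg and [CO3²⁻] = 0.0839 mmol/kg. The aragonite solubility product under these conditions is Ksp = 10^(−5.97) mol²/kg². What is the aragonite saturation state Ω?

Ω = 0.775

Ksp = 10^(−5.97) = 1.072×10^-6
Ω = [Ca²⁺][CO3²⁻]/Ksp = (9.90×10^-3)(0.0839×10^-3) / 1.072×10^-6 = 0.775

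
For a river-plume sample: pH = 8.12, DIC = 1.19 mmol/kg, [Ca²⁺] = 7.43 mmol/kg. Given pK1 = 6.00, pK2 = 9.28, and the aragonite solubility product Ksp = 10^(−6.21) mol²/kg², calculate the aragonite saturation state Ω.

α₂ = 1 / (1 + [H⁺]/K2 + [H⁺]²/(K1K2)) = 1 / (1 + 10^+1.16 + 10^-0.96)
   = 1 / (1 + 14.454 + 0.10965) = 1/15.564 = 0.06425
[CO3²⁻] = α₂ × DIC = 0.06425 × 1.19 = 0.07646 mmol/kg
Ksp = 10^(−6.21) = 6.166×10^-7
Ω = [Ca²⁺][CO3²⁻]/Ksp = (7.43×10^-3)(7.646×10^-5) / 6.166×10^-7 = 0.921

Ω = 0.921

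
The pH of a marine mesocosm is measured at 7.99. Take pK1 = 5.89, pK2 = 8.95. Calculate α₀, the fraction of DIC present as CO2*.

α₀ = 0.00711

α₀ = 1 / (1 + K1/[H⁺] + K1K2/[H⁺]²) = 1 / (1 + 10^+2.10 + 10^+1.14)
   = 1 / (1 + 125.89 + 13.804) = 1/140.70 = 0.007108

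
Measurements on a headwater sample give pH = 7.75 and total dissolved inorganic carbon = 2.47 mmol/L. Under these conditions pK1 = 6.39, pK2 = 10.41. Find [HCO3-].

α₁ = 1 / (1 + [H⁺]/K1 + K2/[H⁺]) = 1 / (1 + 10^-1.36 + 10^-2.66)
   = 1 / (1 + 0.043652 + 0.0021878) = 1/1.0458 = 0.9562
[HCO3⁻] = α₁ × DIC = 0.9562 × 2.47 = 2.36 mmol/L

[HCO3⁻] = 2.36 mmol/L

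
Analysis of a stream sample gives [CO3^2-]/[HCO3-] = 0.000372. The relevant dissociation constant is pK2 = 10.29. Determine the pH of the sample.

From K2 = [H⁺][CO3^2-]/[HCO3-]:  pH = pK2 + log₁₀([CO3^2-]/[HCO3-])
log₁₀(0.000372) = -3.429
pH = 10.29 + (-3.429) = 6.86

pH = 6.86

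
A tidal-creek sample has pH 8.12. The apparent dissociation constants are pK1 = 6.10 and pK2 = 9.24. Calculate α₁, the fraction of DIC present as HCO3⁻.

α₁ = 0.921

α₁ = 1 / (1 + [H⁺]/K1 + K2/[H⁺]) = 1 / (1 + 10^-2.02 + 10^-1.12)
   = 1 / (1 + 0.0095499 + 0.075858) = 1/1.0854 = 0.9213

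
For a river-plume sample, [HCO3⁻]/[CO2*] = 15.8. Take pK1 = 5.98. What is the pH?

From K1 = [H⁺][HCO3⁻]/[CO2*]:  pH = pK1 + log₁₀([HCO3⁻]/[CO2*])
log₁₀(15.8) = +1.199
pH = 5.98 + (+1.199) = 7.18

pH = 7.18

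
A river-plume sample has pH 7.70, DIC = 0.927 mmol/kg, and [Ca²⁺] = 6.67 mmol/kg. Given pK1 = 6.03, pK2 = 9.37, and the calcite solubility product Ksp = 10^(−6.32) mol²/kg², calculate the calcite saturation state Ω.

α₂ = 1 / (1 + [H⁺]/K2 + [H⁺]²/(K1K2)) = 1 / (1 + 10^+1.67 + 10^-0.00)
   = 1 / (1 + 46.774 + 1.0000) = 1/48.774 = 0.02050
[CO3²⁻] = α₂ × DIC = 0.02050 × 0.927 = 0.01901 mmol/kg = 19.01 μmol/kg
Ksp = 10^(−6.32) = 4.786×10^-7
Ω = [Ca²⁺][CO3²⁻]/Ksp = (6.67×10^-3)(1.901×10^-5) / 4.786×10^-7 = 0.265

Ω = 0.265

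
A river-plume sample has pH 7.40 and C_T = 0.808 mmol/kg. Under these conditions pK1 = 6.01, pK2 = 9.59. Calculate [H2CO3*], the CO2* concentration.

α₀ = 1 / (1 + K1/[H⁺] + K1K2/[H⁺]²) = 1 / (1 + 10^+1.39 + 10^-0.80)
   = 1 / (1 + 24.547 + 0.15849) = 1/25.706 = 0.03890
[CO2*] = α₀ × DIC = 0.03890 × 0.808 = 0.0314 mmol/kg

[CO2*] = 0.0314 mmol/kg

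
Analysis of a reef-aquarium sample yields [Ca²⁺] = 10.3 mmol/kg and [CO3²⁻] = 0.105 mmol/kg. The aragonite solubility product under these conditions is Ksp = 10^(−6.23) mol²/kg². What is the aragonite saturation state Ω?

Ksp = 10^(−6.23) = 5.888×10^-7
Ω = [Ca²⁺][CO3²⁻]/Ksp = (10.3×10^-3)(0.105×10^-3) / 5.888×10^-7 = 1.84

Ω = 1.84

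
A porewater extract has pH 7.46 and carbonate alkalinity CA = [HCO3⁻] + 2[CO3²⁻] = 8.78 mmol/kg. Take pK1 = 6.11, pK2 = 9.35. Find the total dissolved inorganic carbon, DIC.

CA = [HCO3⁻] + 2[CO3²⁻] = (α₁ + 2α₂)·DIC
At pH 7.46: [H⁺]/K1 = 10^-1.35 = 0.044668, K2/[H⁺] = 10^-1.89 = 0.012882
α₁ = 1/(1 + 0.044668 + 0.012882) = 1/1.0576 = 0.9456; α₂ = α₁·K2/[H⁺] = 0.01218
α₁ + 2α₂ = 0.9699
DIC = CA / (α₁ + 2α₂) = 8.78 / 0.9699 = 9.05 mmol/kg

DIC = 9.05 mmol/kg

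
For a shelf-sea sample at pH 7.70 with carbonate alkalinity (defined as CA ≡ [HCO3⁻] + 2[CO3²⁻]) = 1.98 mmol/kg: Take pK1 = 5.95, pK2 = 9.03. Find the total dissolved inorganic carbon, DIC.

CA = [HCO3⁻] + 2[CO3²⁻] = (α₁ + 2α₂)·DIC
At pH 7.70: [H⁺]/K1 = 10^-1.75 = 0.017783, K2/[H⁺] = 10^-1.33 = 0.046774
α₁ = 1/(1 + 0.017783 + 0.046774) = 1/1.0646 = 0.9394; α₂ = α₁·K2/[H⁺] = 0.04394
α₁ + 2α₂ = 1.0272
DIC = CA / (α₁ + 2α₂) = 1.98 / 1.0272 = 1.93 mmol/kg

DIC = 1.93 mmol/kg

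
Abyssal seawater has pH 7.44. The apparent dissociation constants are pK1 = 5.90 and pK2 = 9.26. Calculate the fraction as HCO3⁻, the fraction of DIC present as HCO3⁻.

α₁ = 0.958

α₁ = 1 / (1 + [H⁺]/K1 + K2/[H⁺]) = 1 / (1 + 10^-1.54 + 10^-1.82)
   = 1 / (1 + 0.028840 + 0.015136) = 1/1.0440 = 0.9579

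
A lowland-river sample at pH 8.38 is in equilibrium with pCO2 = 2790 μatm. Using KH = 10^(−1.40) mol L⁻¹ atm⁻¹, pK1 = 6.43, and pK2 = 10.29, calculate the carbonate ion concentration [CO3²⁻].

[CO3²⁻] = 0.122 mmol/L

[CO2*] = KH · pCO2 = 10^(−1.40) × 2790×10^-6 = 1.111×10^-4 mol/L
α₀ = 1/(1 + K1/[H⁺] + K1K2/[H⁺]²) = 1/(1 + 10^+1.95 + 10^+0.04) = 0.01096
DIC = [CO2*]/α₀ = 1.111×10^-4 / 0.01096 = 10.13 mmol/L
[CO3²⁻] = α₂·DIC; α₂ = 0.01202, so [CO3²⁻] = 0.01202 × 10.13 = 0.122 mmol/L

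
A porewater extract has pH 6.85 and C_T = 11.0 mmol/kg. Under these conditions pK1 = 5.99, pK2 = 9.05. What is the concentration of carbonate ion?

[CO3²⁻] = 0.0607 mmol/kg

α₂ = 1 / (1 + [H⁺]/K2 + [H⁺]²/(K1K2)) = 1 / (1 + 10^+2.20 + 10^+1.34)
   = 1 / (1 + 158.49 + 21.878) = 1/181.37 = 0.005514
[CO3²⁻] = α₂ × DIC = 0.005514 × 11.0 = 0.0607 mmol/kg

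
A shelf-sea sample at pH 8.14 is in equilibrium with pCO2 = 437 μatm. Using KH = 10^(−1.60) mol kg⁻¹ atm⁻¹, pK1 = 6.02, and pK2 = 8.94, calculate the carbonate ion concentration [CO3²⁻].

[CO2*] = KH · pCO2 = 10^(−1.60) × 437×10^-6 = 1.098×10^-5 mol/kg
α₀ = 1/(1 + K1/[H⁺] + K1K2/[H⁺]²) = 1/(1 + 10^+2.12 + 10^+1.32) = 0.006505
DIC = [CO2*]/α₀ = 1.098×10^-5 / 0.006505 = 1.687 mmol/kg
[CO3²⁻] = α₂·DIC; α₂ = 0.1359, so [CO3²⁻] = 0.1359 × 1.687 = 0.229 mmol/kg

[CO3²⁻] = 0.229 mmol/kg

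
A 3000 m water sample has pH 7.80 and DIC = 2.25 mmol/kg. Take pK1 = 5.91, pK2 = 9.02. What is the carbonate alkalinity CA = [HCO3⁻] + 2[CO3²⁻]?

CA = 2.35 mmol/kg

CA = [HCO3⁻] + 2[CO3²⁻] = (α₁ + 2α₂)·DIC
At pH 7.80: [H⁺]/K1 = 10^-1.89 = 0.012882, K2/[H⁺] = 10^-1.22 = 0.060256
α₁ = 1/(1 + 0.012882 + 0.060256) = 1/1.0731 = 0.9318; α₂ = α₁·K2/[H⁺] = 0.05615
α₁ + 2α₂ = 1.0441
CA = 1.0441 × 2.25 = 2.35 mmol/kg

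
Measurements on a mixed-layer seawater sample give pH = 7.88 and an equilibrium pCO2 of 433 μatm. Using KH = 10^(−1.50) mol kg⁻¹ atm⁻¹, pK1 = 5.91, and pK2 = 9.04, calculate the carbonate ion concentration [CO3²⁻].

[CO3²⁻] = 0.0884 mmol/kg

[CO2*] = KH · pCO2 = 10^(−1.50) × 433×10^-6 = 1.369×10^-5 mol/kg
α₀ = 1/(1 + K1/[H⁺] + K1K2/[H⁺]²) = 1/(1 + 10^+1.97 + 10^+0.81) = 0.009922
DIC = [CO2*]/α₀ = 1.369×10^-5 / 0.009922 = 1.380 mmol/kg
[CO3²⁻] = α₂·DIC; α₂ = 0.06406, so [CO3²⁻] = 0.06406 × 1.380 = 0.0884 mmol/kg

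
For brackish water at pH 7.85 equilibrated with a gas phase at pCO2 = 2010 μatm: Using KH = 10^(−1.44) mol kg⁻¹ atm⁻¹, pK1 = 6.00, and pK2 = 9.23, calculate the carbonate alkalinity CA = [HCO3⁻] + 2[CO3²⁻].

CA = 5.60 mmol/kg

[CO2*] = KH · pCO2 = 10^(−1.44) × 2010×10^-6 = 7.298×10^-5 mol/kg
α₀ = 1/(1 + K1/[H⁺] + K1K2/[H⁺]²) = 1/(1 + 10^+1.85 + 10^+0.47) = 0.01338
DIC = [CO2*]/α₀ = 7.298×10^-5 / 0.01338 = 5.455 mmol/kg
CA = (α₁ + 2α₂)·DIC = (0.9471 + 2×0.03948) × 5.455 = 5.60 mmol/kg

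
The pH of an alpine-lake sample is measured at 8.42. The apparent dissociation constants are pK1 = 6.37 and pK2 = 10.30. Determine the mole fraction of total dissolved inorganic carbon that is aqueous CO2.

α₀ = 0.00872

α₀ = 1 / (1 + K1/[H⁺] + K1K2/[H⁺]²) = 1 / (1 + 10^+2.05 + 10^+0.17)
   = 1 / (1 + 112.20 + 1.4791) = 1/114.68 = 0.008720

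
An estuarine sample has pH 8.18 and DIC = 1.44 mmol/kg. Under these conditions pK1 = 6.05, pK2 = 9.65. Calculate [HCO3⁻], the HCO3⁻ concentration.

[HCO3⁻] = 1.38 mmol/kg

α₁ = 1 / (1 + [H⁺]/K1 + K2/[H⁺]) = 1 / (1 + 10^-2.13 + 10^-1.47)
   = 1 / (1 + 0.0074131 + 0.033884) = 1/1.0413 = 0.9603
[HCO3⁻] = α₁ × DIC = 0.9603 × 1.44 = 1.38 mmol/kg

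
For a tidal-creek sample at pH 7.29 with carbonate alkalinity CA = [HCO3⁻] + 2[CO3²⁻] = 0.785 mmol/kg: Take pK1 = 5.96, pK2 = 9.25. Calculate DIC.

DIC = 0.813 mmol/kg

CA = [HCO3⁻] + 2[CO3²⁻] = (α₁ + 2α₂)·DIC
At pH 7.29: [H⁺]/K1 = 10^-1.33 = 0.046774, K2/[H⁺] = 10^-1.96 = 0.010965
α₁ = 1/(1 + 0.046774 + 0.010965) = 1/1.0577 = 0.9454; α₂ = α₁·K2/[H⁺] = 0.01037
α₁ + 2α₂ = 0.9661
DIC = CA / (α₁ + 2α₂) = 0.785 / 0.9661 = 0.813 mmol/kg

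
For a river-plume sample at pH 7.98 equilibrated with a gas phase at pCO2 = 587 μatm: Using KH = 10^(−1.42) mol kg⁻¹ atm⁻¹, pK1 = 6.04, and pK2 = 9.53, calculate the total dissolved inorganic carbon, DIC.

[CO2*] = KH · pCO2 = 10^(−1.42) × 587×10^-6 = 2.232×10^-5 mol/kg
α₀ = 1/(1 + K1/[H⁺] + K1K2/[H⁺]²) = 1/(1 + 10^+1.94 + 10^+0.39) = 0.01104
DIC = [CO2*]/α₀ = 2.232×10^-5 / 0.01104 = 2.02 mmol/kg

DIC = 2.02 mmol/kg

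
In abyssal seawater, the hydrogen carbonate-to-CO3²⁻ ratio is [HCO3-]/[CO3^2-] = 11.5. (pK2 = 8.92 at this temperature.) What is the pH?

pH = 7.86

From K2 = [H⁺][CO3^2-]/[HCO3-]:  pH = pK2 − log₁₀([HCO3-]/[CO3^2-])
log₁₀(11.5) = +1.061
pH = 8.92 − (+1.061) = 7.86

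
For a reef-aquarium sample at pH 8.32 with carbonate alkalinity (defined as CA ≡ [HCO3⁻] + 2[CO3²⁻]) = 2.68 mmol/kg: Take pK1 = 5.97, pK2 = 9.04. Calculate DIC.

DIC = 2.32 mmol/kg

CA = [HCO3⁻] + 2[CO3²⁻] = (α₁ + 2α₂)·DIC
At pH 8.32: [H⁺]/K1 = 10^-2.35 = 0.0044668, K2/[H⁺] = 10^-0.72 = 0.19055
α₁ = 1/(1 + 0.0044668 + 0.19055) = 1/1.1950 = 0.8368; α₂ = α₁·K2/[H⁺] = 0.1595
α₁ + 2α₂ = 1.1557
DIC = CA / (α₁ + 2α₂) = 2.68 / 1.1557 = 2.32 mmol/kg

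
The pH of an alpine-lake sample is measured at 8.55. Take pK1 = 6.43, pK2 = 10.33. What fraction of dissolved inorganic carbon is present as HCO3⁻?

α₁ = 0.976

α₁ = 1 / (1 + [H⁺]/K1 + K2/[H⁺]) = 1 / (1 + 10^-2.12 + 10^-1.78)
   = 1 / (1 + 0.0075858 + 0.016596) = 1/1.0242 = 0.9764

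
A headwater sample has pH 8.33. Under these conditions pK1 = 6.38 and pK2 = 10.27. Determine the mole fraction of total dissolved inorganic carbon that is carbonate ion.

α₂ = 0.0112

α₂ = 1 / (1 + [H⁺]/K2 + [H⁺]²/(K1K2)) = 1 / (1 + 10^+1.94 + 10^-0.01)
   = 1 / (1 + 87.096 + 0.97724) = 1/89.074 = 0.01123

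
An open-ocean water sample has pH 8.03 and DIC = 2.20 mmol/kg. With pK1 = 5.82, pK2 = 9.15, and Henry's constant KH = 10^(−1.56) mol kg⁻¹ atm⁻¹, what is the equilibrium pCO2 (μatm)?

α₀ = 1 / (1 + K1/[H⁺] + K1K2/[H⁺]²) = 1 / (1 + 10^+2.21 + 10^+1.09)
   = 1 / (1 + 162.18 + 12.303) = 1/175.48 = 0.005699
[CO2*] = α₀ × DIC = 0.005699 × 2.20 = 0.01254 mmol/kg = 12.54 μmol/kg
pCO2 = [CO2*]/KH = 1.254×10^-5 / 2.754×10^-2 = 455 μatm

pCO2 = 455 μatm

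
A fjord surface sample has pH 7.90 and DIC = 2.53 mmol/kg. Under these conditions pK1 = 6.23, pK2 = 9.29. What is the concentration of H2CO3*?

[CO2*] = 0.0509 mmol/kg

α₀ = 1 / (1 + K1/[H⁺] + K1K2/[H⁺]²) = 1 / (1 + 10^+1.67 + 10^+0.28)
   = 1 / (1 + 46.774 + 1.9055) = 1/49.679 = 0.02013
[CO2*] = α₀ × DIC = 0.02013 × 2.53 = 0.0509 mmol/kg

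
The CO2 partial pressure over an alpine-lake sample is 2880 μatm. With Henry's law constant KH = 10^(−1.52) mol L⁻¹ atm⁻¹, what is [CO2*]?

KH = 10^(−1.52) = 3.020×10^-2 mol L⁻¹ atm⁻¹
[CO2*] = KH · pCO2 = 3.020×10^-2 × 2880×10^-6 atm = 8.70×10^-5 mol/L

[CO2*] = 87.0 μmol/L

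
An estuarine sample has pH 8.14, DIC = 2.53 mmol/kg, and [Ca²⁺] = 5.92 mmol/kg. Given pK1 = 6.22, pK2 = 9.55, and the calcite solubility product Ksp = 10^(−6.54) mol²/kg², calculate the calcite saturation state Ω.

α₂ = 1 / (1 + [H⁺]/K2 + [H⁺]²/(K1K2)) = 1 / (1 + 10^+1.41 + 10^-0.51)
   = 1 / (1 + 25.704 + 0.30903) = 1/27.013 = 0.03702
[CO3²⁻] = α₂ × DIC = 0.03702 × 2.53 = 0.09366 mmol/kg
Ksp = 10^(−6.54) = 2.884×10^-7
Ω = [Ca²⁺][CO3²⁻]/Ksp = (5.92×10^-3)(9.366×10^-5) / 2.884×10^-7 = 1.92

Ω = 1.92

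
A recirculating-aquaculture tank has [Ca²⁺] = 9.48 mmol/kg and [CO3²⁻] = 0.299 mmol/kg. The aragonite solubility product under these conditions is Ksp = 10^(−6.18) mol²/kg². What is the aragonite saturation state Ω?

Ω = 4.29

Ksp = 10^(−6.18) = 6.607×10^-7
Ω = [Ca²⁺][CO3²⁻]/Ksp = (9.48×10^-3)(0.299×10^-3) / 6.607×10^-7 = 4.29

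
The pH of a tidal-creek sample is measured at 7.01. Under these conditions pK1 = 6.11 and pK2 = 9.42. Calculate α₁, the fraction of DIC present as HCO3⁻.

α₁ = 1 / (1 + [H⁺]/K1 + K2/[H⁺]) = 1 / (1 + 10^-0.90 + 10^-2.41)
   = 1 / (1 + 0.12589 + 0.0038905) = 1/1.1298 = 0.8851

α₁ = 0.885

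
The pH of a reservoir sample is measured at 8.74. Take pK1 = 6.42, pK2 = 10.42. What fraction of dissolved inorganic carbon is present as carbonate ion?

α₂ = 1 / (1 + [H⁺]/K2 + [H⁺]²/(K1K2)) = 1 / (1 + 10^+1.68 + 10^-0.64)
   = 1 / (1 + 47.863 + 0.22909) = 1/49.092 = 0.02037

α₂ = 0.0204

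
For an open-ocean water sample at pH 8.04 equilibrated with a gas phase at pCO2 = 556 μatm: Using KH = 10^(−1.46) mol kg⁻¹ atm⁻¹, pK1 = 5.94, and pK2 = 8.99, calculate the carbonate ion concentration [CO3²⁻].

[CO2*] = KH · pCO2 = 10^(−1.46) × 556×10^-6 = 1.928×10^-5 mol/kg
α₀ = 1/(1 + K1/[H⁺] + K1K2/[H⁺]²) = 1/(1 + 10^+2.10 + 10^+1.15) = 0.007091
DIC = [CO2*]/α₀ = 1.928×10^-5 / 0.007091 = 2.719 mmol/kg
[CO3²⁻] = α₂·DIC; α₂ = 0.1002, so [CO3²⁻] = 0.1002 × 2.719 = 0.272 mmol/kg

[CO3²⁻] = 0.272 mmol/kg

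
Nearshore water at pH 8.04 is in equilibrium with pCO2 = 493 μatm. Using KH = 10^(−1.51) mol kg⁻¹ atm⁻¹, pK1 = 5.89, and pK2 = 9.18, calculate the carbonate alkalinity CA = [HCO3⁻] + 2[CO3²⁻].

CA = 2.46 mmol/kg

[CO2*] = KH · pCO2 = 10^(−1.51) × 493×10^-6 = 1.524×10^-5 mol/kg
α₀ = 1/(1 + K1/[H⁺] + K1K2/[H⁺]²) = 1/(1 + 10^+2.15 + 10^+1.01) = 0.006558
DIC = [CO2*]/α₀ = 1.524×10^-5 / 0.006558 = 2.323 mmol/kg
CA = (α₁ + 2α₂)·DIC = (0.9263 + 2×0.06711) × 2.323 = 2.46 mmol/kg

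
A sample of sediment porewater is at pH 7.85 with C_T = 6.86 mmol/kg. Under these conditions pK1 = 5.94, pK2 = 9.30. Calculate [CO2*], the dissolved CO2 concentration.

α₀ = 1 / (1 + K1/[H⁺] + K1K2/[H⁺]²) = 1 / (1 + 10^+1.91 + 10^+0.46)
   = 1 / (1 + 81.283 + 2.8840) = 1/85.167 = 0.01174
[CO2*] = α₀ × DIC = 0.01174 × 6.86 = 0.0805 mmol/kg

[CO2*] = 0.0805 mmol/kg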